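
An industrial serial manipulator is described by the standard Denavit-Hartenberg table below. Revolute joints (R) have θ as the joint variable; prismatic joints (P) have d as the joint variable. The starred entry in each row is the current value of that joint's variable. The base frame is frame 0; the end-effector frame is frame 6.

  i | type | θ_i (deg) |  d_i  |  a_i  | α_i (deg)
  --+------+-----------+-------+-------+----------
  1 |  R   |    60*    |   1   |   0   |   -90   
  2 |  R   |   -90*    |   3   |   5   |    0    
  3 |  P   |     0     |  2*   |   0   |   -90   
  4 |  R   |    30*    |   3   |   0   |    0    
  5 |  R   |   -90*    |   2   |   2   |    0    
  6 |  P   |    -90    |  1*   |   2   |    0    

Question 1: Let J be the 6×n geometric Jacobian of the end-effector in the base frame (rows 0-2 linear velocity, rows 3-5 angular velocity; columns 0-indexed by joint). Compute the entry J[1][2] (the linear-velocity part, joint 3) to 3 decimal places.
prismatic axis z_2 = (-0.8660,0.5000,0.0000)
J_v[:, 2] = z_2; J_ω[:, 2] = (0,0,0)
entry J[1][2] = 0.5000

0.500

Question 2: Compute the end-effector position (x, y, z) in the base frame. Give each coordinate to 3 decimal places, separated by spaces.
after link 1: o_1 = (0.0000, 0.0000, 1.0000)
after link 2: o_2 = (-2.5981, 1.5000, 6.0000)
after link 3: o_3 = (-4.3301, 2.5000, 6.0000)
after link 4: o_4 = (-2.8301, 5.0981, 6.0000)
after link 5: o_5 = (-3.3301, 7.6962, 7.0000)
after link 6: o_6 = (-3.6962, 9.0622, 5.2679)

-3.696 9.062 5.268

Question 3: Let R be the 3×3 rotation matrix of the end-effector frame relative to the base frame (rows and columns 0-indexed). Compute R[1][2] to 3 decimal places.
0.866

End-effector z-axis (col 2 of R) = (0.5000,0.8660,-0.0000)
R[1][2] = 0.8660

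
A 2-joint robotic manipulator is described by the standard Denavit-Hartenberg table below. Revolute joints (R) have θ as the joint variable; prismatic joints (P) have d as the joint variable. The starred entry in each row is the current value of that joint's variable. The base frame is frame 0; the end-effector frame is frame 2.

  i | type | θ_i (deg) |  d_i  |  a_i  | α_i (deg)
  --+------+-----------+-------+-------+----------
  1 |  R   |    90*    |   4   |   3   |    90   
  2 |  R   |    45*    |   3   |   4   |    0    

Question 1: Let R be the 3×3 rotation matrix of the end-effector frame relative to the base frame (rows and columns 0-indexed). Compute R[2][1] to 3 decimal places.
End-effector y-axis (col 1 of R) = (-0.0000,-0.7071,0.7071)
R[2][1] = 0.7071

0.707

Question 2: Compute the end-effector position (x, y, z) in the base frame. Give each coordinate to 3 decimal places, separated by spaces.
3.000 5.828 6.828

after link 1: o_1 = (0.0000, 3.0000, 4.0000)
after link 2: o_2 = (3.0000, 5.8284, 6.8284)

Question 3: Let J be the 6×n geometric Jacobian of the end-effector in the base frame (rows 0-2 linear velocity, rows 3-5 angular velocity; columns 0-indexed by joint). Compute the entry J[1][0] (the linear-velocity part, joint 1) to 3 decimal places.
axis z_0 = ẑ; lever o_n−o_0 = (3.0000,5.8284,6.8284)
cross product → J_v[:, 0] = (-5.8284,3.0000,0.0000)
J_ω[:, 0] = z_0
entry J[1][0] = 3.0000

3.000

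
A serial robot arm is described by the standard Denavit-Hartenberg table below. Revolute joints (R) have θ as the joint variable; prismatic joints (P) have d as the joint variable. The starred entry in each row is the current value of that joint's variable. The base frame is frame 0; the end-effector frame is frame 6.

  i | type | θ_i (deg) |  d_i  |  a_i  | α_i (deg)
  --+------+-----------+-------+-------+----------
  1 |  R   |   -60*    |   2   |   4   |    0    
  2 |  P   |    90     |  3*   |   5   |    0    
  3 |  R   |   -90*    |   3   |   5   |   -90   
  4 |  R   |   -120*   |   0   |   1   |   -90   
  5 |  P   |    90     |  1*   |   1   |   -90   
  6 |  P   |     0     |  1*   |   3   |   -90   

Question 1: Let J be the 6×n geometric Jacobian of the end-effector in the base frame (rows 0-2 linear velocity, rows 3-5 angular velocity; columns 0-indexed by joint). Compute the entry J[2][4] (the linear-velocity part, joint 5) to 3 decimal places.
0.500

prismatic axis z_4 = (0.4330,-0.7500,0.5000)
J_v[:, 4] = z_4; J_ω[:, 4] = (0,0,0)
entry J[2][4] = 0.5000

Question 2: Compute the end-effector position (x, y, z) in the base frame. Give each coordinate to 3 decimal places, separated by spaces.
after link 1: o_1 = (2.0000, -3.4641, 2.0000)
after link 2: o_2 = (6.3301, -0.9641, 5.0000)
after link 3: o_3 = (8.8301, -5.2942, 8.0000)
after link 4: o_4 = (8.5801, -4.8612, 8.8660)
after link 5: o_5 = (8.1471, -6.1112, 9.3660)
after link 6: o_6 = (5.7990, -8.0442, 8.5000)

5.799 -8.044 8.500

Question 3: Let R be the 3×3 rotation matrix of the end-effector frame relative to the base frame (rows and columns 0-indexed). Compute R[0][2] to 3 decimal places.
End-effector z-axis (col 2 of R) = (-0.4330,0.7500,-0.5000)
R[0][2] = -0.4330

-0.433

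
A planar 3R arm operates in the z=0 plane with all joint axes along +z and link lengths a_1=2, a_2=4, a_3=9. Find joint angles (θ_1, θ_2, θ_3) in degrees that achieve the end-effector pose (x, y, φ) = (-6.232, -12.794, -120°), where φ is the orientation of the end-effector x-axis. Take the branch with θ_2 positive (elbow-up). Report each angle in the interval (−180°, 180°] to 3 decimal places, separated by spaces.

-150.008 60.010 -30.003

wrist centre = target − a_3·(cos φ, sin φ) = (-1.7320, -4.9998)
cos θ_2 = (27.9975−2²−4²)/(2·2·4) = 0.4998; θ_2 = 60.0102° (elbow-up)
β = atan2(-4.9998,-1.7320) = -109.1069°; ψ = atan2(3.4645,3.9994) = 40.9007°
θ_1 = β − ψ = -150.0076°
θ_3 = φ − θ_1 − θ_2 = -30.0026° (wrapped to (-180°,180°])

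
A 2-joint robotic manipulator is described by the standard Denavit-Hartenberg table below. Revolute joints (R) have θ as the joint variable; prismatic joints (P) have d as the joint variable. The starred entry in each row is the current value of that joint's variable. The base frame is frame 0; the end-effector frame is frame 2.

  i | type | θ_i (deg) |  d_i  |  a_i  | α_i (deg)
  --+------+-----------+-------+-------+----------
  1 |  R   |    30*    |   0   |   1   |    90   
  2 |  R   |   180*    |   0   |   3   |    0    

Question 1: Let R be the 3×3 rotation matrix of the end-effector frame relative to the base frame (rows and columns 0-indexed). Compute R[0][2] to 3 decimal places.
End-effector z-axis (col 2 of R) = (0.5000,-0.8660,0.0000)
R[0][2] = 0.5000

0.500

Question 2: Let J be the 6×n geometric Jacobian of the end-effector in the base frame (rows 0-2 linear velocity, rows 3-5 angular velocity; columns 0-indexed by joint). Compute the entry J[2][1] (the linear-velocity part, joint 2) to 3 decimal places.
axis z_1 = (0.5000,-0.8660,0.0000); lever o_n−o_1 = (-2.5981,-1.5000,0.0000)
cross product → J_v[:, 1] = (-0.0000,-0.0000,-3.0000)
J_ω[:, 1] = z_1
entry J[2][1] = -3.0000

-3.000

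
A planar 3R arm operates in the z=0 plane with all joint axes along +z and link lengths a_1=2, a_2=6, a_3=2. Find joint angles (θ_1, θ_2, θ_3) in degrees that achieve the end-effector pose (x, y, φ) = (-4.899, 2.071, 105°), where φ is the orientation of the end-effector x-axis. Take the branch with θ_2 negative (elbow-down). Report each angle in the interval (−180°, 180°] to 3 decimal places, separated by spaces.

-45.008 -149.999 -59.994

wrist centre = target − a_3·(cos φ, sin φ) = (-4.3814, 0.1391)
cos θ_2 = (19.2157−2²−6²)/(2·2·6) = -0.8660; θ_2 = -149.9985° (elbow-down)
β = atan2(0.1391,-4.3814) = 178.1809°; ψ = atan2(-3.0001,-3.1961) = -136.8113°
θ_1 = β − ψ = 314.9922°
θ_3 = φ − θ_1 − θ_2 = -59.9937° (wrapped to (-180°,180°])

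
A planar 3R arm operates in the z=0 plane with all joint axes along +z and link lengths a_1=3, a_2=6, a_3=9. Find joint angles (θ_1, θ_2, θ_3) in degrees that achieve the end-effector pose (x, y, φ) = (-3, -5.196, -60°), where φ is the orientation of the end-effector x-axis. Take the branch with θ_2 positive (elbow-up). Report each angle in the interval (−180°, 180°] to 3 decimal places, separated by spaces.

wrist centre = target − a_3·(cos φ, sin φ) = (-7.5000, 2.5982)
cos θ_2 = (63.0008−3²−6²)/(2·3·6) = 0.5000; θ_2 = 59.9985° (elbow-up)
β = atan2(2.5982,-7.5000) = 160.8924°; ψ = atan2(5.1961,6.0001) = 40.8924°
θ_1 = β − ψ = 120.0000°
θ_3 = φ − θ_1 − θ_2 = 120.0015° (wrapped to (-180°,180°])

120.000 59.999 120.001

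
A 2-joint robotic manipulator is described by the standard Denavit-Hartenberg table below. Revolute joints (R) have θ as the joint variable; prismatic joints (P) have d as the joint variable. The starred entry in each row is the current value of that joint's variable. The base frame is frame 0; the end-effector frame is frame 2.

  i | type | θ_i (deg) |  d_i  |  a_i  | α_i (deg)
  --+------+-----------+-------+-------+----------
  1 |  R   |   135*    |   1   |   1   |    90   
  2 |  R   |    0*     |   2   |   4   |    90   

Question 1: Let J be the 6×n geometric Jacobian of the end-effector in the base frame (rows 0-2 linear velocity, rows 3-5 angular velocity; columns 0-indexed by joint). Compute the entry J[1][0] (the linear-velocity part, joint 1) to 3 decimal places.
-2.121

axis z_0 = ẑ; lever o_n−o_0 = (-2.1213,4.9497,1.0000)
cross product → J_v[:, 0] = (-4.9497,-2.1213,0.0000)
J_ω[:, 0] = z_0
entry J[1][0] = -2.1213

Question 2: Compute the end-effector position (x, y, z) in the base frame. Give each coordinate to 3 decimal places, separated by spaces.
after link 1: o_1 = (-0.7071, 0.7071, 1.0000)
after link 2: o_2 = (-2.1213, 4.9497, 1.0000)

-2.121 4.950 1.000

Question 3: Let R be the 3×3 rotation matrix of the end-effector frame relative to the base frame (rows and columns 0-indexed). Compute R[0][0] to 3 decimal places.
End-effector x-axis (col 0 of R) = (-0.7071,0.7071,0.0000)
R[0][0] = -0.7071

-0.707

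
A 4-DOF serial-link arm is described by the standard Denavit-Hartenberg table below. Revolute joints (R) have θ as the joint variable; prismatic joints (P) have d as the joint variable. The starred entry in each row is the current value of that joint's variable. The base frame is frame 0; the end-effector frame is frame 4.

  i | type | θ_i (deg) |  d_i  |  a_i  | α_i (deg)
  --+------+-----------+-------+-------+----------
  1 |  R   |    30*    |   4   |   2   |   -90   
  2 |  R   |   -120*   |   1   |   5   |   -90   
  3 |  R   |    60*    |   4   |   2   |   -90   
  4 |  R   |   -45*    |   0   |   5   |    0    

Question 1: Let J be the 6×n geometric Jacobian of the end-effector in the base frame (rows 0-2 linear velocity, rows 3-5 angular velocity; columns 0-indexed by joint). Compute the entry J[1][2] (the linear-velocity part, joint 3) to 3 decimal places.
-1.198

axis z_2 = (0.7500,0.4330,0.5000); lever o_n−o_2 = (6.8501,-1.5806,6.1647)
cross product → J_v[:, 2] = (3.4597,-1.1985,-4.1517)
J_ω[:, 2] = z_2
entry J[1][2] = -1.1985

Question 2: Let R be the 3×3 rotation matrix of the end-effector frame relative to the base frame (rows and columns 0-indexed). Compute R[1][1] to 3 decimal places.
-0.925

End-effector y-axis (col 1 of R) = (-0.3772,-0.9249,-0.0474)
R[1][1] = -0.9249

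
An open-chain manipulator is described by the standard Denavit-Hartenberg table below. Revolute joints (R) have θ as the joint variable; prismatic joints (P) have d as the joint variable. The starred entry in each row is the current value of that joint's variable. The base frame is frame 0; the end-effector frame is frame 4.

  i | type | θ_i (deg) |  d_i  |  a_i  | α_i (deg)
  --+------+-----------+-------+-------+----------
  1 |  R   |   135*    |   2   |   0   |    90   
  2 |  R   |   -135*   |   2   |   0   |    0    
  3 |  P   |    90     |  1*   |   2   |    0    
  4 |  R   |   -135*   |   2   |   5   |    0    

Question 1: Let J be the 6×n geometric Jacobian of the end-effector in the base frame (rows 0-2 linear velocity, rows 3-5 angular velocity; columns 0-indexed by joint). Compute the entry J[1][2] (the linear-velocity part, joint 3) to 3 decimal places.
0.707

prismatic axis z_2 = (0.7071,0.7071,0.0000)
J_v[:, 2] = z_2; J_ω[:, 2] = (0,0,0)
entry J[1][2] = 0.7071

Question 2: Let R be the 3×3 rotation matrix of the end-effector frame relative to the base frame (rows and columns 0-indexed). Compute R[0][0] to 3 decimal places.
0.707

End-effector x-axis (col 0 of R) = (0.7071,-0.7071,-0.0000)
R[0][0] = 0.7071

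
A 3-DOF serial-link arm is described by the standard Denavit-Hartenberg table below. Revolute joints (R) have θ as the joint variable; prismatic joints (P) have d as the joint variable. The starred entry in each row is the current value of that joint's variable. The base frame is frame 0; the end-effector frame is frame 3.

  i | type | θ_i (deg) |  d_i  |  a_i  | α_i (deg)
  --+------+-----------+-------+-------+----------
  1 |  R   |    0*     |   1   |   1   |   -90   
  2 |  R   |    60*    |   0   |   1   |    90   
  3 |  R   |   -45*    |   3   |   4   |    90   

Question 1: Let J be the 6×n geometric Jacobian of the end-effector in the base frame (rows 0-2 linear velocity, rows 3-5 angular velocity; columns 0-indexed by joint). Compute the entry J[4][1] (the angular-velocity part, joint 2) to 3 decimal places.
axis z_1 = (0.0000,1.0000,0.0000); lever o_n−o_1 = (4.5123,-2.8284,-1.8155)
cross product → J_v[:, 1] = (-1.8155,0.0000,-4.5123)
J_ω[:, 1] = z_1
entry J[4][1] = 1.0000

1.000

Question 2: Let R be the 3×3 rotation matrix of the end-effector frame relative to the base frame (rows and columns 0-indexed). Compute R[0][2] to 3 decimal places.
-0.354

End-effector z-axis (col 2 of R) = (-0.3536,-0.7071,0.6124)
R[0][2] = -0.3536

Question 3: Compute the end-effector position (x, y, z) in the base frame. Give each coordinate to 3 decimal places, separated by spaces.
5.512 -2.828 -0.816

after link 1: o_1 = (1.0000, 0.0000, 1.0000)
after link 2: o_2 = (1.5000, 0.0000, 0.1340)
after link 3: o_3 = (5.5123, -2.8284, -0.8155)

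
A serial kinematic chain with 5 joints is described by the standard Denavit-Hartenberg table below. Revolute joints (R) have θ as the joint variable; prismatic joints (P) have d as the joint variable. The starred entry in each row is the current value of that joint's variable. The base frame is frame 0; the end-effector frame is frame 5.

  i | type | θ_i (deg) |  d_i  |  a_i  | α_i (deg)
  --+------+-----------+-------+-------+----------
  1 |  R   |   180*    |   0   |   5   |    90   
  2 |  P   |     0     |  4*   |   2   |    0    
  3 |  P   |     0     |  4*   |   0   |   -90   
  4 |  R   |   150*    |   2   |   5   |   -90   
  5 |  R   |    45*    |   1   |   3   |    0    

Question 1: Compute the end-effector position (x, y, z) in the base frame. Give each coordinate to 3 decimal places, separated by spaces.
-0.333 5.305 -0.121

after link 1: o_1 = (-5.0000, 0.0000, 0.0000)
after link 2: o_2 = (-7.0000, 4.0000, 0.0000)
after link 3: o_3 = (-7.0000, 8.0000, 0.0000)
after link 4: o_4 = (-2.6699, 5.5000, 2.0000)
after link 5: o_5 = (-0.3328, 5.3054, -0.1213)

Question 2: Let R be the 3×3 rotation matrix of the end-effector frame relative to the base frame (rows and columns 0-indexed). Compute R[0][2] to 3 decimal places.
0.500

End-effector z-axis (col 2 of R) = (0.5000,0.8660,0.0000)
R[0][2] = 0.5000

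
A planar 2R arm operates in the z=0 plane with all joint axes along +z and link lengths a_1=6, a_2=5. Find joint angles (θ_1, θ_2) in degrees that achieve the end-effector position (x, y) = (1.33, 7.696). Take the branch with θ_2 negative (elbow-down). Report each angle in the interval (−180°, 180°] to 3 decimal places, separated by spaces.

cos θ_2 = (60.9973−6²−5²)/(2·6·5) = -0.0000; θ_2 = -90.0026° (elbow-down)
β = atan2(7.6960,1.3300) = 80.1952°; ψ = atan2(-5.0000,5.9998) = -39.8066°
θ_1 = β − ψ = 120.0018°

120.002 -90.003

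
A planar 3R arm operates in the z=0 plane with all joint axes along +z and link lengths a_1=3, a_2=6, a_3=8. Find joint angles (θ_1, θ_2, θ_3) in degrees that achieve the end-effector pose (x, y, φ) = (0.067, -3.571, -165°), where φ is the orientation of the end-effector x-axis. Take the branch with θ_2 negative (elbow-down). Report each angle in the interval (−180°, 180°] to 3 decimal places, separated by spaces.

29.992 -59.992 -134.999

wrist centre = target − a_3·(cos φ, sin φ) = (7.7944, -1.5004)
cos θ_2 = (63.0041−3²−6²)/(2·3·6) = 0.5001; θ_2 = -59.9924° (elbow-down)
β = atan2(-1.5004,7.7944) = -10.8963°; ψ = atan2(-5.1958,6.0007) = -40.8880°
θ_1 = β − ψ = 29.9917°
θ_3 = φ − θ_1 − θ_2 = -134.9992° (wrapped to (-180°,180°])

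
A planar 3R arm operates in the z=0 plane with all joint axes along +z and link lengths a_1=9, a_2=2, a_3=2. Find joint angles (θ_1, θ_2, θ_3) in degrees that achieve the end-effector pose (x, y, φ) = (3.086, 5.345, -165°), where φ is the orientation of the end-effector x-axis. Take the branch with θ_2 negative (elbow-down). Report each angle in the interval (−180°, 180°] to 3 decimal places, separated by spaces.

60.002 -134.988 -90.013

wrist centre = target − a_3·(cos φ, sin φ) = (5.0179, 5.8626)
cos θ_2 = (59.5494−9²−2²)/(2·9·2) = -0.7070; θ_2 = -134.9883° (elbow-down)
β = atan2(5.8626,5.0179) = 49.4397°; ψ = atan2(-1.4145,7.5861) = -10.5621°
θ_1 = β − ψ = 60.0018°
θ_3 = φ − θ_1 − θ_2 = -90.0135° (wrapped to (-180°,180°])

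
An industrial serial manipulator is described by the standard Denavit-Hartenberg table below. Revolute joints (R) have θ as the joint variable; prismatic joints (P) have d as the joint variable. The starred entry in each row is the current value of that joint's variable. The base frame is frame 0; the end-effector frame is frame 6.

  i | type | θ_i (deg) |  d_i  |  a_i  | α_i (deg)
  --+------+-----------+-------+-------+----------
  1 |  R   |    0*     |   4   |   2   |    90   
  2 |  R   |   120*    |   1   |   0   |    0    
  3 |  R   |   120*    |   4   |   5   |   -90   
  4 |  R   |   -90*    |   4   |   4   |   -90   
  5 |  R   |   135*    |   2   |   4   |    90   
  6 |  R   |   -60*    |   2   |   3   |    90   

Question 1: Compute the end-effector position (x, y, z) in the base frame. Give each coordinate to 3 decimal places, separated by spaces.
-1.330 -6.525 0.839

after link 1: o_1 = (2.0000, 0.0000, 4.0000)
after link 2: o_2 = (2.0000, -1.0000, 4.0000)
after link 3: o_3 = (-0.5000, -5.0000, -0.3301)
after link 4: o_4 = (2.9641, -9.0000, -2.3301)
after link 5: o_5 = (-0.4854, -6.1716, -2.6480)
after link 6: o_6 = (-1.3297, -6.5251, 0.8395)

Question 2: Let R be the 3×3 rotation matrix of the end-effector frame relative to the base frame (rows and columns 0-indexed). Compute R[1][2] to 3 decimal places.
End-effector z-axis (col 2 of R) = (0.7803,-0.6124,0.1268)
R[1][2] = -0.6124

-0.612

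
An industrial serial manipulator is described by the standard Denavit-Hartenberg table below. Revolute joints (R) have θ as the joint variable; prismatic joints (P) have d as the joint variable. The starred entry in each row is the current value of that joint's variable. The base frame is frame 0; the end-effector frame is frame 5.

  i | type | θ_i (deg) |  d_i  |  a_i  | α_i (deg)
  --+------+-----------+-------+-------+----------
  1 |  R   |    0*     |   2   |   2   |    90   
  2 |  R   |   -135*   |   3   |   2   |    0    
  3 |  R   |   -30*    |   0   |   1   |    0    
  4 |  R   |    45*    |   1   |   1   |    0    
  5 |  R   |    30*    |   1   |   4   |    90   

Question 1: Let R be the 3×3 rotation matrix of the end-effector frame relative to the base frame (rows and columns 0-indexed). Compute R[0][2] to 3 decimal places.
End-effector z-axis (col 2 of R) = (-1.0000,-0.0000,0.0000)
R[0][2] = -1.0000

-1.000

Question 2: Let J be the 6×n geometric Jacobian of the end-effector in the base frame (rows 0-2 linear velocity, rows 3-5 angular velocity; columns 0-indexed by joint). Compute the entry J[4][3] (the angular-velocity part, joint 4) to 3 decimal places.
axis z_3 = (0.0000,-1.0000,0.0000); lever o_n−o_3 = (-0.5000,-2.0000,-4.8660)
cross product → J_v[:, 3] = (4.8660,-0.0000,-0.5000)
J_ω[:, 3] = z_3
entry J[4][3] = -1.0000

-1.000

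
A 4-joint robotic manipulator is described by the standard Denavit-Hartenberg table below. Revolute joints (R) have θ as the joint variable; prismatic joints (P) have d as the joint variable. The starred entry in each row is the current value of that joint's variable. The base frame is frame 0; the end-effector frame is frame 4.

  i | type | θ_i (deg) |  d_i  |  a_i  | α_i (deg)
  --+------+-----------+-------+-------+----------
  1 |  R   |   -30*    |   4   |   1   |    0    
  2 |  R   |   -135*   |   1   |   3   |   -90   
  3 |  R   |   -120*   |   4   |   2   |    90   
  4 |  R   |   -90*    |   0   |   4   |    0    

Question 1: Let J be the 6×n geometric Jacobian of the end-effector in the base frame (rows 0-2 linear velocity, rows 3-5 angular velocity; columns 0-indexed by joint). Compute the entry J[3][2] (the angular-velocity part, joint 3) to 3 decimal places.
axis z_2 = (0.2588,-0.9659,0.0000); lever o_n−o_2 = (0.9659,0.2588,1.7321)
cross product → J_v[:, 2] = (-1.6730,-0.4483,1.0000)
J_ω[:, 2] = z_2
entry J[3][2] = 0.2588

0.259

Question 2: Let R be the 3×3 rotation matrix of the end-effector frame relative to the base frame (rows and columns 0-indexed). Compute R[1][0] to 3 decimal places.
End-effector x-axis (col 0 of R) = (-0.2588,0.9659,-0.0000)
R[1][0] = 0.9659

0.966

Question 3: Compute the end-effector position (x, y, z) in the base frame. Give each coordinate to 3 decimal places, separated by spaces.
after link 1: o_1 = (0.8660, -0.5000, 4.0000)
after link 2: o_2 = (-2.0318, -1.2765, 5.0000)
after link 3: o_3 = (-0.0306, -4.8813, 6.7321)
after link 4: o_4 = (-1.0658, -1.0176, 6.7321)

-1.066 -1.018 6.732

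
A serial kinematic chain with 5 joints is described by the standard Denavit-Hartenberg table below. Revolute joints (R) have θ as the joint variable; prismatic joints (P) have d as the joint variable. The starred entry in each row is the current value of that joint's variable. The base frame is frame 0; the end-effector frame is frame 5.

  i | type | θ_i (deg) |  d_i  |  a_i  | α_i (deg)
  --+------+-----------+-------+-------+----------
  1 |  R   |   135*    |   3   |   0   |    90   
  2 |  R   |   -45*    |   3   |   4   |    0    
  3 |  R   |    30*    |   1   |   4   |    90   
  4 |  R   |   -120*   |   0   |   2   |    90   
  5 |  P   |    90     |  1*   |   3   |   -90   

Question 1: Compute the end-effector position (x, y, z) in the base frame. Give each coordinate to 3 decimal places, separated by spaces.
-0.951 4.866 -3.279

after link 1: o_1 = (0.0000, 0.0000, 3.0000)
after link 2: o_2 = (0.1213, 4.1213, 0.1716)
after link 3: o_3 = (-1.9036, 7.5605, -0.8637)
after link 4: o_4 = (-2.4454, 5.6527, -0.6049)
after link 5: o_5 = (-0.9513, 4.8657, -3.2785)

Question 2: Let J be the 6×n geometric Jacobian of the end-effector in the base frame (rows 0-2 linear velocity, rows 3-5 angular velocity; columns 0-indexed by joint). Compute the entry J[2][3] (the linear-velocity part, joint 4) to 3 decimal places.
-0.319

axis z_3 = (0.1830,-0.1830,-0.9659); lever o_n−o_3 = (0.9524,-2.6947,-2.4148)
cross product → J_v[:, 3] = (-2.1610,-0.4780,-0.3189)
J_ω[:, 3] = z_3
entry J[2][3] = -0.3189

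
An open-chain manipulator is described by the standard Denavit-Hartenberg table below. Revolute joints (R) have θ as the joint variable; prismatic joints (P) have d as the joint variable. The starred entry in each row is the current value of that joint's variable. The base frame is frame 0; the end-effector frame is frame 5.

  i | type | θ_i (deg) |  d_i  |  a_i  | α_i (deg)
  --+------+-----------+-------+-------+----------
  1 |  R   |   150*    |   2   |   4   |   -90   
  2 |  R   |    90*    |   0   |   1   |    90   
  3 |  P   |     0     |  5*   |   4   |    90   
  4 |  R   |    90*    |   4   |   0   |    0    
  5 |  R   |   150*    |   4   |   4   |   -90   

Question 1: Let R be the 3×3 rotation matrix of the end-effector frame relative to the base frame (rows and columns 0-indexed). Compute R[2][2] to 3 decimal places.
-0.866

End-effector z-axis (col 2 of R) = (0.4330,-0.2500,-0.8660)
R[2][2] = -0.8660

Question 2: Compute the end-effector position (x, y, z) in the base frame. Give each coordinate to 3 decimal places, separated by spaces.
after link 1: o_1 = (-3.4641, 2.0000, 2.0000)
after link 2: o_2 = (-3.4641, 2.0000, 1.0000)
after link 3: o_3 = (-7.7942, 4.5000, -3.0000)
after link 4: o_4 = (-5.7942, 7.9641, -3.0000)
after link 5: o_5 = (-0.7942, 9.6962, -1.0000)

-0.794 9.696 -1.000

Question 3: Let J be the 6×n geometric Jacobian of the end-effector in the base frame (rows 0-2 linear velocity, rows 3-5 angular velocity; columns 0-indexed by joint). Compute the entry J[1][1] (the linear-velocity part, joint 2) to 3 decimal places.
axis z_1 = (-0.5000,-0.8660,0.0000); lever o_n−o_1 = (2.6699,7.6962,-3.0000)
cross product → J_v[:, 1] = (2.5981,-1.5000,-1.5359)
J_ω[:, 1] = z_1
entry J[1][1] = -1.5000

-1.500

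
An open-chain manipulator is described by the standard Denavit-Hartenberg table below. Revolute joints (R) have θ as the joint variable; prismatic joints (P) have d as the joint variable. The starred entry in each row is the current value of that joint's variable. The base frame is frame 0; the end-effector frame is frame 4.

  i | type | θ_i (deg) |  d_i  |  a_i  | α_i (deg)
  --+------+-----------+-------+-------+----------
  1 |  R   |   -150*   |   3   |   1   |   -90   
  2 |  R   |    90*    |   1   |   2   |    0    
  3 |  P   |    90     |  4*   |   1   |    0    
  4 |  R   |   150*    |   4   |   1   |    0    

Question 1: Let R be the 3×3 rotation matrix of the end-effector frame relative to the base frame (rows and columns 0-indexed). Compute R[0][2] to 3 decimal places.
End-effector z-axis (col 2 of R) = (0.5000,-0.8660,0.0000)
R[0][2] = 0.5000

0.500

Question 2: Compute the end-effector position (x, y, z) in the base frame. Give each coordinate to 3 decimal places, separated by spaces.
after link 1: o_1 = (-0.8660, -0.5000, 3.0000)
after link 2: o_2 = (-0.3660, -1.3660, 1.0000)
after link 3: o_3 = (2.5000, -4.3301, 1.0000)
after link 4: o_4 = (3.7500, -8.2272, 1.5000)

3.750 -8.227 1.500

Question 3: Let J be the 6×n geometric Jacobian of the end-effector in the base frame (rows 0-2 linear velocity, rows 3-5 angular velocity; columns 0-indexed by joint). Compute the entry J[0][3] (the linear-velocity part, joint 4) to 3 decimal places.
axis z_3 = (0.5000,-0.8660,0.0000); lever o_n−o_3 = (1.2500,-3.8971,0.5000)
cross product → J_v[:, 3] = (-0.4330,-0.2500,-0.8660)
J_ω[:, 3] = z_3
entry J[0][3] = -0.4330

-0.433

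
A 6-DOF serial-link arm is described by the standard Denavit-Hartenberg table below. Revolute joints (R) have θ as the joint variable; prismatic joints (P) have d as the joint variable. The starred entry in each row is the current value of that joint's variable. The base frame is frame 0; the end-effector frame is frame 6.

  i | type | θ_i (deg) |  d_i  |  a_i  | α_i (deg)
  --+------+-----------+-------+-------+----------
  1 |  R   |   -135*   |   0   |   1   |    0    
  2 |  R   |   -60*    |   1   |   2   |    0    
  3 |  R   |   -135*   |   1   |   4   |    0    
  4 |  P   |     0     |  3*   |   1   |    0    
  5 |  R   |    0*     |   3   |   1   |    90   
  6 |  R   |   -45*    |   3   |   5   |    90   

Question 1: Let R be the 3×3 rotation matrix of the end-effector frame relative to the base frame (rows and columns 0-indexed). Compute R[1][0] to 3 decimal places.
0.354

End-effector x-axis (col 0 of R) = (0.6124,0.3536,-0.7071)
R[1][0] = 0.3536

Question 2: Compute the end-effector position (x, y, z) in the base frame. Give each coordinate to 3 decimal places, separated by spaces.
after link 1: o_1 = (-0.7071, -0.7071, 0.0000)
after link 2: o_2 = (-2.6390, -0.1895, 1.0000)
after link 3: o_3 = (0.8251, 1.8105, 2.0000)
after link 4: o_4 = (1.6912, 2.3105, 5.0000)
after link 5: o_5 = (2.5572, 2.8105, 8.0000)
after link 6: o_6 = (7.1191, 1.9802, 4.4645)

7.119 1.980 4.464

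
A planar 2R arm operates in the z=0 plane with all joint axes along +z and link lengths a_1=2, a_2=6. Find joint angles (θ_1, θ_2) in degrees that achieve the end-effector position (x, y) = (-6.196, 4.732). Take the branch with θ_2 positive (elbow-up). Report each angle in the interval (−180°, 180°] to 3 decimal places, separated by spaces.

119.991 30.011

cos θ_2 = (60.7822−2²−6²)/(2·2·6) = 0.8659; θ_2 = 30.0113° (elbow-up)
β = atan2(4.7320,-6.1960) = 142.6304°; ψ = atan2(3.0010,7.1956) = 22.6394°
θ_1 = β − ψ = 119.9910°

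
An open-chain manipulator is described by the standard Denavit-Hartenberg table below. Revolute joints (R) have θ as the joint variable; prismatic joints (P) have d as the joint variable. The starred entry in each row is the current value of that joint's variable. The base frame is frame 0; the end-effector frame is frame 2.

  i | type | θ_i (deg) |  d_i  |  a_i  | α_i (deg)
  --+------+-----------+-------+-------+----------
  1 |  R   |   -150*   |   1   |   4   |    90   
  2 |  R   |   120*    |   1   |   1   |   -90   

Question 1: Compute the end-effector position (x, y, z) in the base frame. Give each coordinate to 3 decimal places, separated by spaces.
after link 1: o_1 = (-3.4641, -2.0000, 1.0000)
after link 2: o_2 = (-3.5311, -0.8840, 1.8660)

-3.531 -0.884 1.866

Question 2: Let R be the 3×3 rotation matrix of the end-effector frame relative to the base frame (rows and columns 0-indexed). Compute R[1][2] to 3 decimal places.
End-effector z-axis (col 2 of R) = (0.7500,0.4330,-0.5000)
R[1][2] = 0.4330

0.433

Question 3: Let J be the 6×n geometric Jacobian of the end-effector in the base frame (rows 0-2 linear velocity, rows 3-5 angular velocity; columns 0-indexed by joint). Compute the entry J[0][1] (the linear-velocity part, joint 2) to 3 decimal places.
0.750

axis z_1 = (-0.5000,0.8660,0.0000); lever o_n−o_1 = (-0.0670,1.1160,0.8660)
cross product → J_v[:, 1] = (0.7500,0.4330,-0.5000)
J_ω[:, 1] = z_1
entry J[0][1] = 0.7500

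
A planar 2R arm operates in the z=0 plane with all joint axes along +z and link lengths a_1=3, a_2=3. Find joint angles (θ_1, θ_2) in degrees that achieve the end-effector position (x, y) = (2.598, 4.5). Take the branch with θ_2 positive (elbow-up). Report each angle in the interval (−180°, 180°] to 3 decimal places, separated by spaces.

30.000 60.001

cos θ_2 = (26.9996−3²−3²)/(2·3·3) = 0.5000; θ_2 = 60.0015° (elbow-up)
β = atan2(4.5000,2.5980) = 60.0007°; ψ = atan2(2.5981,4.4999) = 30.0007°
θ_1 = β − ψ = 30.0000°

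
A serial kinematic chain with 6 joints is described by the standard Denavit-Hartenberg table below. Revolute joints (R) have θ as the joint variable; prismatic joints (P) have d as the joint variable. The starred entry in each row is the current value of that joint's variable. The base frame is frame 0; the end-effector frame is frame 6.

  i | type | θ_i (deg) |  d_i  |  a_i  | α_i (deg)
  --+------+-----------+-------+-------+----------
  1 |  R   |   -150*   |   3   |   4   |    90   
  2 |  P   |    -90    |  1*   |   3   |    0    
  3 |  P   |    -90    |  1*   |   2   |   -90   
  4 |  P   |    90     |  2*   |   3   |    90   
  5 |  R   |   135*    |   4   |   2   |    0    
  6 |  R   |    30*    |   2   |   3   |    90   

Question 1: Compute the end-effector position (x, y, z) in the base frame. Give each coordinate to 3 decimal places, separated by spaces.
1.808 4.868 -4.191

after link 1: o_1 = (-3.4641, -2.0000, 3.0000)
after link 2: o_2 = (-3.9641, -1.1340, 0.0000)
after link 3: o_3 = (-2.7321, 0.7321, -0.0000)
after link 4: o_4 = (-1.2321, -1.8660, -2.0000)
after link 5: o_5 = (1.5249, 1.3587, -3.4142)
after link 6: o_6 = (1.8081, 4.8683, -4.1907)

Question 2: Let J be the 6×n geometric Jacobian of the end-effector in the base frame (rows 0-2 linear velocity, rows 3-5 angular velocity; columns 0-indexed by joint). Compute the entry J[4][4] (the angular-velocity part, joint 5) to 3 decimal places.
0.500

axis z_4 = (0.8660,0.5000,-0.0000); lever o_n−o_4 = (3.0402,6.7343,-2.1907)
cross product → J_v[:, 4] = (-1.0953,1.8972,4.3120)
J_ω[:, 4] = z_4
entry J[4][4] = 0.5000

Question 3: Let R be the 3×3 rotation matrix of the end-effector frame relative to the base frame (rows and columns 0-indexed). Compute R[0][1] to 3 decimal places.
End-effector y-axis (col 1 of R) = (0.8660,0.5000,-0.0000)
R[0][1] = 0.8660

0.866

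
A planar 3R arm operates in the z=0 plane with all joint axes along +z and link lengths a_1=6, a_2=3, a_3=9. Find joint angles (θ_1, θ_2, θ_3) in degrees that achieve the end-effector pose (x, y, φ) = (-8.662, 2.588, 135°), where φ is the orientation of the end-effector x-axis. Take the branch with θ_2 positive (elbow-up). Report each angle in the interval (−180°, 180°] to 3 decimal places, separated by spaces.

-149.997 135.012 149.985

wrist centre = target − a_3·(cos φ, sin φ) = (-2.2980, -3.7760)
cos θ_2 = (19.5389−6²−3²)/(2·6·3) = -0.7073; θ_2 = 135.0119° (elbow-up)
β = atan2(-3.7760,-2.2980) = -121.3246°; ψ = atan2(2.1209,3.8782) = 28.6728°
θ_1 = β − ψ = -149.9974°
θ_3 = φ − θ_1 − θ_2 = 149.9854° (wrapped to (-180°,180°])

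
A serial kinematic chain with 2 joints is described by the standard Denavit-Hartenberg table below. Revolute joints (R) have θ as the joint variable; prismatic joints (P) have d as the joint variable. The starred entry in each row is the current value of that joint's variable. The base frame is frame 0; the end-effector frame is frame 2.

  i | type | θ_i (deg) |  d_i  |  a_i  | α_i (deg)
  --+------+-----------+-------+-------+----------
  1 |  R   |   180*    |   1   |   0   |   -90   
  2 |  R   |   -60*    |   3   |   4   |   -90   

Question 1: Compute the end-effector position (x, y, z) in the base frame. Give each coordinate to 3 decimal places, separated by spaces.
after link 1: o_1 = (0.0000, 0.0000, 1.0000)
after link 2: o_2 = (-2.0000, -3.0000, 4.4641)

-2.000 -3.000 4.464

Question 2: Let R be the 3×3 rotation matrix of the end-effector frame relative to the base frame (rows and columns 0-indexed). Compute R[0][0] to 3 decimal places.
-0.500

End-effector x-axis (col 0 of R) = (-0.5000,0.0000,0.8660)
R[0][0] = -0.5000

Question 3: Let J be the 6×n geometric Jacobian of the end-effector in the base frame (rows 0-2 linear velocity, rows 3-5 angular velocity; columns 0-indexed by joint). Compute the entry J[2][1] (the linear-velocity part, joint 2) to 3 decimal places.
-2.000

axis z_1 = (-0.0000,-1.0000,0.0000); lever o_n−o_1 = (-2.0000,-3.0000,3.4641)
cross product → J_v[:, 1] = (-3.4641,0.0000,-2.0000)
J_ω[:, 1] = z_1
entry J[2][1] = -2.0000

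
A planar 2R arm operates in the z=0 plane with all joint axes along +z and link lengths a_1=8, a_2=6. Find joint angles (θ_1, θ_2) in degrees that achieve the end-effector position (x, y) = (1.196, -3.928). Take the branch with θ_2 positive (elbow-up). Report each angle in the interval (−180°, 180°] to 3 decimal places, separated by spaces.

cos θ_2 = (16.8596−8²−6²)/(2·8·6) = -0.8660; θ_2 = 150.0023° (elbow-up)
β = atan2(-3.9280,1.1960) = -73.0655°; ψ = atan2(2.9998,2.8037) = 46.9349°
θ_1 = β − ψ = -120.0004°

-120.000 150.002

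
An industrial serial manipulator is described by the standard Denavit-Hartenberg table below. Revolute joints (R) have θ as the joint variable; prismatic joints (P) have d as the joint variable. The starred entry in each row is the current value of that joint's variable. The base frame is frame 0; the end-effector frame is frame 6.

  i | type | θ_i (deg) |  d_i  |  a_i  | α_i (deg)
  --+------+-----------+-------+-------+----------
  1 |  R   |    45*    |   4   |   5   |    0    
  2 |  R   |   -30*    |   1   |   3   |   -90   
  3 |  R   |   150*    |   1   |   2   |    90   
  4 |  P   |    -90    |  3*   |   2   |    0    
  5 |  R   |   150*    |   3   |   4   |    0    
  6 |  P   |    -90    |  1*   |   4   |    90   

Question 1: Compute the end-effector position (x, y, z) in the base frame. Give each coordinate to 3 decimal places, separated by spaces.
3.450 3.993 -4.794

after link 1: o_1 = (3.5355, 3.5355, 4.0000)
after link 2: o_2 = (6.4333, 4.3120, 5.0000)
after link 3: o_3 = (4.5015, 4.8296, 4.0000)
after link 4: o_4 = (6.4680, 3.2860, 1.4019)
after link 5: o_5 = (5.3473, 6.5720, -2.1962)
after link 6: o_6 = (3.4501, 3.9931, -4.7942)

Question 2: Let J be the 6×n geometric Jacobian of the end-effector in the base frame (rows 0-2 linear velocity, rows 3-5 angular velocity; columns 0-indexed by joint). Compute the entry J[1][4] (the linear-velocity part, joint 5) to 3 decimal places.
5.606

axis z_4 = (0.4830,0.1294,-0.8660); lever o_n−o_4 = (-3.0179,0.7071,-6.1962)
cross product → J_v[:, 4] = (-0.1895,5.6061,0.7321)
J_ω[:, 4] = z_4
entry J[1][4] = 5.6061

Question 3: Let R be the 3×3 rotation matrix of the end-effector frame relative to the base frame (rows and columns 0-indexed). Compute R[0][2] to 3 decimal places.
End-effector z-axis (col 2 of R) = (0.6424,-0.7244,0.2500)
R[0][2] = 0.6424

0.642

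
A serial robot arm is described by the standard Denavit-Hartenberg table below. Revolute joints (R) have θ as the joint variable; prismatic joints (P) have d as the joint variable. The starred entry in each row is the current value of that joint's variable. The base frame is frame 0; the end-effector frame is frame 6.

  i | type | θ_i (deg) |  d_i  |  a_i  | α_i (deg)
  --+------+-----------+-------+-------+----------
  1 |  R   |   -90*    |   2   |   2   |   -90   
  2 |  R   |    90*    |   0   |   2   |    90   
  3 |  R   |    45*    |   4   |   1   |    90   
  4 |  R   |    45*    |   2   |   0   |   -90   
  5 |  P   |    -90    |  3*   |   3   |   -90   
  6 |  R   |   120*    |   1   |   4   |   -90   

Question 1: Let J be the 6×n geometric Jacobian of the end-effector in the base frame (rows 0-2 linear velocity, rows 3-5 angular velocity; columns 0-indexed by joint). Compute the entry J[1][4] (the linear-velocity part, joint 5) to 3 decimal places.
prismatic axis z_4 = (-0.5000,-0.7071,0.5000)
J_v[:, 4] = z_4; J_ω[:, 4] = (0,0,0)
entry J[1][4] = -0.7071

-0.707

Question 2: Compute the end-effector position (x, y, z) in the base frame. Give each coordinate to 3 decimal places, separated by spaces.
-0.682 -6.379 -3.560

after link 1: o_1 = (0.0000, -2.0000, 2.0000)
after link 2: o_2 = (0.0000, -2.0000, 0.0000)
after link 3: o_3 = (0.7071, -6.0000, -0.7071)
after link 4: o_4 = (-0.7071, -6.0000, -2.1213)
after link 5: o_5 = (-4.3284, -8.1213, -2.7426)
after link 6: o_6 = (-0.6822, -6.3789, -3.5605)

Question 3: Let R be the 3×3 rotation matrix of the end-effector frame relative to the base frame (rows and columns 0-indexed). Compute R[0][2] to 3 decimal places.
End-effector z-axis (col 2 of R) = (0.3624,-0.3536,0.8624)
R[0][2] = 0.3624

0.362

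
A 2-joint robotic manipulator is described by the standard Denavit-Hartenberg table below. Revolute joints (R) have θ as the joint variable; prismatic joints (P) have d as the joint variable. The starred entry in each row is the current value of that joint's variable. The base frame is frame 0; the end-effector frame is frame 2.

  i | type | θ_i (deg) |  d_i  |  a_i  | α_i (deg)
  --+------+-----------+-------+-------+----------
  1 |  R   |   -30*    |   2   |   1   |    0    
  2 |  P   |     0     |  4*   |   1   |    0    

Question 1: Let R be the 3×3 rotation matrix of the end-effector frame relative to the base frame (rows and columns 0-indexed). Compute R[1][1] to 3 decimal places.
0.866

End-effector y-axis (col 1 of R) = (0.5000,0.8660,0.0000)
R[1][1] = 0.8660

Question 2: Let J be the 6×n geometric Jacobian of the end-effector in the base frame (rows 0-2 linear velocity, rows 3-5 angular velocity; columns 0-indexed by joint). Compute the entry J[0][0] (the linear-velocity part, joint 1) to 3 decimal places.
1.000

axis z_0 = ẑ; lever o_n−o_0 = (1.7321,-1.0000,6.0000)
cross product → J_v[:, 0] = (1.0000,1.7321,-0.0000)
J_ω[:, 0] = z_0
entry J[0][0] = 1.0000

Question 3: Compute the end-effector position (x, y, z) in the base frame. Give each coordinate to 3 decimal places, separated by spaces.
1.732 -1.000 6.000

after link 1: o_1 = (0.8660, -0.5000, 2.0000)
after link 2: o_2 = (1.7321, -1.0000, 6.0000)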